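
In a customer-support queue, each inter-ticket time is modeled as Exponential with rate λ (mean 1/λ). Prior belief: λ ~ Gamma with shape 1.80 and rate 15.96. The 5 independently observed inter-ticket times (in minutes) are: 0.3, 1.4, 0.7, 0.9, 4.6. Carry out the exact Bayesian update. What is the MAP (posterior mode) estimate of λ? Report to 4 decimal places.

0.2431

With a Gamma(shape α, rate β) prior on the exponential rate λ, the posterior after n observations with total T = Σxᵢ is Gamma(α+n, β+T).
Sum of observations T = 7.9 minutes; n = 5.
Posterior: Gamma(1.80+5, 15.96+7.9) = Gamma(6.80, 23.86).
Mode = (α−1)/β = 0.2431.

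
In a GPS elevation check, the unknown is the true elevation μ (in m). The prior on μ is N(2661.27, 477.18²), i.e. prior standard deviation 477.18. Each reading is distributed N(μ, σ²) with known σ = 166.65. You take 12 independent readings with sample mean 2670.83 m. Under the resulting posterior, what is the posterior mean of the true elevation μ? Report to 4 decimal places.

2670.7338

For Normal data with known variance σ², a Normal(μ₀, σ₀²) prior on μ is conjugate. Posterior precision = 1/σ₀² + n/σ²; posterior mean is the precision-weighted average of μ₀ and x̄.
n·x̄ = 12·2670.83 = 32049.96.
σ₀² = 477.18² = 227700.7524, σ² = 166.65² = 27772.2225; σ² + n·σ₀² = 27772.2225 + 12·227700.7524 = 2760181.2513.
Posterior mean = (μ₀/σ₀² + n·x̄/σ²)/(1/σ₀² + n/σ²) = (σ²·μ₀ + σ₀²·n·x̄)/(σ² + n·σ₀²) = (27772.2225·2661.27 + 227700.7524·32049.96)/2760181.2513 = 7371709388.962479/2760181.2513 = 2670.7338.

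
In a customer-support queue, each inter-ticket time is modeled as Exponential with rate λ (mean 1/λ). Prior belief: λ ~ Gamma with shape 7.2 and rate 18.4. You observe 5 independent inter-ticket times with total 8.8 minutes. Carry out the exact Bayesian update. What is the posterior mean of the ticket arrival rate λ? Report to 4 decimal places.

0.4485

With a Gamma(shape α, rate β) prior on the exponential rate λ, the posterior after n observations with total T = Σxᵢ is Gamma(α+n, β+T).
Posterior: Gamma(7.2+5, 18.4+8.8) = Gamma(12.2, 27.2).
Posterior mean of λ = α/β = 12.2/27.2 = 0.4485.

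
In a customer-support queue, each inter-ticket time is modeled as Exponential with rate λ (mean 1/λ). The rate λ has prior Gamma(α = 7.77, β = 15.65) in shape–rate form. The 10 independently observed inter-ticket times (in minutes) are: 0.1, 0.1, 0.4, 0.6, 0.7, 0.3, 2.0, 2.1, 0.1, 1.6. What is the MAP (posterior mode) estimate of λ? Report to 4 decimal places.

0.7091

With a Gamma(shape α, rate β) prior on the exponential rate λ, the posterior after n observations with total T = Σxᵢ is Gamma(α+n, β+T).
Sum of observations T = 8.0 minutes; n = 10.
Posterior: Gamma(7.77+10, 15.65+8.0) = Gamma(17.77, 23.65).
Mode = (α−1)/β = 0.7091.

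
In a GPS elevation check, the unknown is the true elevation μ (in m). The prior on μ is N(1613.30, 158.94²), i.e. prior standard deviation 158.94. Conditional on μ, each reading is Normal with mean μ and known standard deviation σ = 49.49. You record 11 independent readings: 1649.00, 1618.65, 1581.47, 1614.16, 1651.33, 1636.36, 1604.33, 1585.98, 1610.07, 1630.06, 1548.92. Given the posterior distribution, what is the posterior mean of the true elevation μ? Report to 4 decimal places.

1611.8609

For Normal data with known variance σ², a Normal(μ₀, σ₀²) prior on μ is conjugate. Posterior precision = 1/σ₀² + n/σ²; posterior mean is the precision-weighted average of μ₀ and x̄.
Σxᵢ = 1649.00 + 1618.65 + 1581.47 + 1614.16 + 1651.33 + 1636.36 + 1604.33 + 1585.98 + 1610.07 + 1630.06 + 1548.92 = 17730.33, so n·x̄ = 17730.33.
σ₀² = 158.94² = 25261.9236, σ² = 49.49² = 2449.2601; σ² + n·σ₀² = 2449.2601 + 11·25261.9236 = 280330.4197.
Posterior mean = (μ₀/σ₀² + n·x̄/σ²)/(1/σ₀² + n/σ²) = (σ²·μ₀ + σ₀²·n·x̄)/(σ² + n·σ₀²) = (2449.2601·1613.30 + 25261.9236·17730.33)/280330.4197 = 451853633.182118/280330.4197 = 1611.8609.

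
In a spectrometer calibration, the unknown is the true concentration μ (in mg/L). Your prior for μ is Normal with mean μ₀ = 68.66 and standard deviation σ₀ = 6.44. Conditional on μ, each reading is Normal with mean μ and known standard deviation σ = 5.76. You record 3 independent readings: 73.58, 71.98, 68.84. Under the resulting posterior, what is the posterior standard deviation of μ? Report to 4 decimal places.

For Normal data with known variance σ², a Normal(μ₀, σ₀²) prior on μ is conjugate. Posterior precision = 1/σ₀² + n/σ²; posterior mean is the precision-weighted average of μ₀ and x̄.
σ₀² = 6.44² = 41.4736, σ² = 5.76² = 33.1776; σ² + n·σ₀² = 33.1776 + 3·41.4736 = 157.5984.
Posterior precision = 1/σ₀² + n/σ² = 1/41.4736 + 3/33.1776 = (σ² + n·σ₀²)/(σ₀²σ²) = 157.5984/(41.4736·33.1776); posterior variance σₙ² = σ₀²σ²/(σ² + n·σ₀²) = 41.4736·33.1776/157.5984 = 8.731018.
Posterior SD = √σₙ² = √(41.4736·33.1776/157.5984) = 2.9548.

2.9548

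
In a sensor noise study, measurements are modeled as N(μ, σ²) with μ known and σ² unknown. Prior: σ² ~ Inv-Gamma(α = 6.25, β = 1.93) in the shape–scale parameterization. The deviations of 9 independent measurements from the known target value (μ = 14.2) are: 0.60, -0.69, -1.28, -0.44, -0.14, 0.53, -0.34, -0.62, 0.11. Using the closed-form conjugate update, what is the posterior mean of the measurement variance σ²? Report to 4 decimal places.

With known mean μ and an Inverse-Gamma(α, β) prior on σ², the Normal likelihood is conjugate: posterior is Inv-Gamma(α + n/2, β + Σ(xᵢ−μ)²/2).
Σ(xᵢ−μ)² = (0.60)² + (-0.69)² + (-1.28)² + (-0.44)² + (-0.14)² + (0.53)² + (-0.34)² + (-0.62)² + (0.11)² = 3.4807.
Posterior: Inv-Gamma(6.25 + 9/2, 1.93 + 3.4807/2) = Inv-Gamma(10.75, 3.67035).
E[σ²|data] = β/(α−1) = 3.67035/9.75 = 0.3764.

0.3764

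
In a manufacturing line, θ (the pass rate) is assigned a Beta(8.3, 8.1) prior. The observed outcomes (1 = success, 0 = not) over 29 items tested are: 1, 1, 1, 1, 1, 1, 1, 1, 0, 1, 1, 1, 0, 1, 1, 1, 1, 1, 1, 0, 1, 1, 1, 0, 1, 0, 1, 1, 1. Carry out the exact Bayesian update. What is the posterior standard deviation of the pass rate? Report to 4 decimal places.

The Beta prior is conjugate to a Binomial/Bernoulli likelihood; the update adds successes to α and failures to β.
Posterior: Beta(α+k, β+n−k) = Beta(8.3+24, 8.1+5) = Beta(32.3, 13.1).
Var = αβ/((α+β)²(α+β+1)) = 32.3·13.1/(45.4²·46.4) = 0.00442430; SD = √0.00442430 = 0.0665.

0.0665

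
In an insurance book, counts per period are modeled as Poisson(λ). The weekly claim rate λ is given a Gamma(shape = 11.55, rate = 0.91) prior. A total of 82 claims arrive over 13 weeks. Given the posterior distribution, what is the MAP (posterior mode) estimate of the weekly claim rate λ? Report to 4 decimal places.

6.6535

With a Gamma(shape α, rate β) prior, the Poisson likelihood is conjugate: the posterior is Gamma(α + ΣXᵢ, β + n).
Posterior: Gamma(α+S, β+n) = Gamma(11.55+82, 0.91+13) = Gamma(93.55, 13.91).
Mode of Gamma(α,β) for α≥1 is (α−1)/β = 92.55/13.91 = 6.6535.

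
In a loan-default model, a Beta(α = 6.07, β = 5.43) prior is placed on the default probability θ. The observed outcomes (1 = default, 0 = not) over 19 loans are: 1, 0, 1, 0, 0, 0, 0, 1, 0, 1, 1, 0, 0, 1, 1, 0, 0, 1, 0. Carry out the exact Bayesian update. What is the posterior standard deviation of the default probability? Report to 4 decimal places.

The Beta prior is conjugate to a Binomial/Bernoulli likelihood; the update adds successes to α and failures to β.
Posterior: Beta(α+k, β+n−k) = Beta(6.07+8, 5.43+11) = Beta(14.07, 16.43).
Var = αβ/((α+β)²(α+β+1)) = 14.07·16.43/(30.50²·31.50) = 0.00788899; SD = √0.00788899 = 0.0888.

0.0888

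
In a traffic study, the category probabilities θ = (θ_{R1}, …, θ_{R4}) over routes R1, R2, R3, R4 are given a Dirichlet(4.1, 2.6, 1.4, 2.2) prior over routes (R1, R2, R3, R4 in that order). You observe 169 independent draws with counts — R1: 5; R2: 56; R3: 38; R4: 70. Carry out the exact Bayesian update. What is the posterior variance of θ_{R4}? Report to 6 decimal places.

The Dirichlet prior is conjugate to the Multinomial likelihood: each posterior αⱼ = prior αⱼ + observed count nⱼ.
Posterior concentration: (9.1, 58.6, 39.4, 72.2), total = 179.3.
Var[θ_j] = α_j(Σα−α_j)/((Σα)²(Σα+1)) = 72.2·107.1/(179.3²·180.3) = 0.001334.

0.001334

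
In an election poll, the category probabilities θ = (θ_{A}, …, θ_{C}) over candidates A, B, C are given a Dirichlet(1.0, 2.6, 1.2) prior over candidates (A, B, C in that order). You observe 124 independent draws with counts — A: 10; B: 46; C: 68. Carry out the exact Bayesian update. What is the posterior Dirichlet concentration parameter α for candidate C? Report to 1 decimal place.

69.2

The Dirichlet prior is conjugate to the Multinomial likelihood: each posterior αⱼ = prior αⱼ + observed count nⱼ.
Posterior concentration: (11.0, 48.6, 69.2), total = 128.8.
α_{C} = 1.2 + 68 = 69.2.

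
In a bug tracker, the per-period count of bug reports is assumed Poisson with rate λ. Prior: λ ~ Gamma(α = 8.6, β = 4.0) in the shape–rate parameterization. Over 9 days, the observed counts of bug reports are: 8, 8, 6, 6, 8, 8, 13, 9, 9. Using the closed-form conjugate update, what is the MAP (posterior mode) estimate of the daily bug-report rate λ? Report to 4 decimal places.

With a Gamma(shape α, rate β) prior, the Poisson likelihood is conjugate: the posterior is Gamma(α + ΣXᵢ, β + n).
Sum of counts S = 75 over n = 9 days.
Posterior: Gamma(α+S, β+n) = Gamma(8.6+75, 4.0+9) = Gamma(83.6, 13.0).
Mode of Gamma(α,β) for α≥1 is (α−1)/β = 82.6/13.0 = 6.3538.

6.3538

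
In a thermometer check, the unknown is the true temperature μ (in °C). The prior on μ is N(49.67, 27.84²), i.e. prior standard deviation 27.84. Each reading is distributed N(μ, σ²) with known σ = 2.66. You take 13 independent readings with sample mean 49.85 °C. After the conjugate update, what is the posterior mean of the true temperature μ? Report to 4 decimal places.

For Normal data with known variance σ², a Normal(μ₀, σ₀²) prior on μ is conjugate. Posterior precision = 1/σ₀² + n/σ²; posterior mean is the precision-weighted average of μ₀ and x̄.
n·x̄ = 13·49.85 = 648.05.
σ₀² = 27.84² = 775.0656, σ² = 2.66² = 7.0756; σ² + n·σ₀² = 7.0756 + 13·775.0656 = 10082.9284.
Posterior mean = (μ₀/σ₀² + n·x̄/σ²)/(1/σ₀² + n/σ²) = (σ²·μ₀ + σ₀²·n·x̄)/(σ² + n·σ₀²) = (7.0756·49.67 + 775.0656·648.05)/10082.9284 = 502632.707132/10082.9284 = 49.8499.

49.8499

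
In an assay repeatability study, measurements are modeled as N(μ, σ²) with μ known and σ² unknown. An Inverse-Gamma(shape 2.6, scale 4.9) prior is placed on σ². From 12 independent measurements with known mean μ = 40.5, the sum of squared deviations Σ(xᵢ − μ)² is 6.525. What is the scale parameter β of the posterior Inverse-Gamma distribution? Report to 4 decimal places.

With known mean μ and an Inverse-Gamma(α, β) prior on σ², the Normal likelihood is conjugate: posterior is Inv-Gamma(α + n/2, β + Σ(xᵢ−μ)²/2).
Posterior: Inv-Gamma(2.6 + 12/2, 4.9 + 6.525/2) = Inv-Gamma(8.60, 8.1625).
Posterior β = 8.1625.

8.1625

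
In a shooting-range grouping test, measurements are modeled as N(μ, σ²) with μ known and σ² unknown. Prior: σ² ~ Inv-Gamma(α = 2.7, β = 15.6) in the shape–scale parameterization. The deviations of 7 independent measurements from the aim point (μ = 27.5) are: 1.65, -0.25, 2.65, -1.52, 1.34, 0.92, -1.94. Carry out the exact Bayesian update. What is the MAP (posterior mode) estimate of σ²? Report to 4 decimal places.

3.4530

With known mean μ and an Inverse-Gamma(α, β) prior on σ², the Normal likelihood is conjugate: posterior is Inv-Gamma(α + n/2, β + Σ(xᵢ−μ)²/2).
Σ(xᵢ−μ)² = (1.65)² + (-0.25)² + (2.65)² + (-1.52)² + (1.34)² + (0.92)² + (-1.94)² = 18.5235.
Posterior: Inv-Gamma(2.7 + 7/2, 15.6 + 18.5235/2) = Inv-Gamma(6.20, 24.86175).
Mode = β/(α+1) = 24.86175/7.20 = 3.4530.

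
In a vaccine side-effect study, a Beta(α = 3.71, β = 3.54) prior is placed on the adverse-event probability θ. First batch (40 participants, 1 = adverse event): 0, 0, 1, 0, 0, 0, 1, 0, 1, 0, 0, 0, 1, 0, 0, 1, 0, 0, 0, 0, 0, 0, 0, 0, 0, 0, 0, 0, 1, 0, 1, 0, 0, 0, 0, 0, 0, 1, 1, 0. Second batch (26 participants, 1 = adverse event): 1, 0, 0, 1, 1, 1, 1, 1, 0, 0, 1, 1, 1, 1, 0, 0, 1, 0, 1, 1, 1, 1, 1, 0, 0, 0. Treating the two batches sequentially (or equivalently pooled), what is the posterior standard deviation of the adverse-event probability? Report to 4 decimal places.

The Beta prior is conjugate to a Binomial/Bernoulli likelihood; the update adds successes to α and failures to β.
After batch 1: Beta(3.71+9, 3.54+31) = Beta(12.71, 34.54).
After batch 2: Beta(12.71+16, 34.54+10) = Beta(28.71, 44.54).
Var = αβ/((α+β)²(α+β+1)) = 28.71·44.54/(73.25²·74.25) = 0.00320975; SD = √0.00320975 = 0.0567.

0.0567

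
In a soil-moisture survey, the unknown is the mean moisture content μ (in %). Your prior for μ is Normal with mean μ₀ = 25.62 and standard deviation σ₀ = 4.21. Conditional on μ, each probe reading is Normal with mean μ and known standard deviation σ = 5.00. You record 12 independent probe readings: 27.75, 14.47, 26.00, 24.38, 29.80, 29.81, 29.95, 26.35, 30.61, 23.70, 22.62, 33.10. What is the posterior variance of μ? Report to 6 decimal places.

1.864210

For Normal data with known variance σ², a Normal(μ₀, σ₀²) prior on μ is conjugate. Posterior precision = 1/σ₀² + n/σ²; posterior mean is the precision-weighted average of μ₀ and x̄.
σ₀² = 4.21² = 17.7241, σ² = 5.00² = 25; σ² + n·σ₀² = 25 + 12·17.7241 = 237.6892.
Posterior precision = 1/σ₀² + n/σ² = 1/17.7241 + 12/25 = (σ² + n·σ₀²)/(σ₀²σ²) = 237.6892/(17.7241·25); posterior variance σₙ² = σ₀²σ²/(σ² + n·σ₀²) = 17.7241·25/237.6892 = 1.864210.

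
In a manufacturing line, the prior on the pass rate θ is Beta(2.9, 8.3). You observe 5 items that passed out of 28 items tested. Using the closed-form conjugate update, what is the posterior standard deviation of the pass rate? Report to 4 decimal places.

0.0633

The Beta prior is conjugate to a Binomial/Bernoulli likelihood; the update adds successes to α and failures to β.
Posterior: Beta(α+k, β+n−k) = Beta(2.9+5, 8.3+23) = Beta(7.9, 31.3).
Var = αβ/((α+β)²(α+β+1)) = 7.9·31.3/(39.2²·40.2) = 0.00400289; SD = √0.00400289 = 0.0633.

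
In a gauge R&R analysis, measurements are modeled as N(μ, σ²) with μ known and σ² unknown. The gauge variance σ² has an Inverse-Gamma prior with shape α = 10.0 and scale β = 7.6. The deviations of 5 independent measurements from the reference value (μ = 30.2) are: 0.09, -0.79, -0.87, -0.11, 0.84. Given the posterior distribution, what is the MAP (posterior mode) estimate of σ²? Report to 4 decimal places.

0.6410

With known mean μ and an Inverse-Gamma(α, β) prior on σ², the Normal likelihood is conjugate: posterior is Inv-Gamma(α + n/2, β + Σ(xᵢ−μ)²/2).
Σ(xᵢ−μ)² = (0.09)² + (-0.79)² + (-0.87)² + (-0.11)² + (0.84)² = 2.1068.
Posterior: Inv-Gamma(10.0 + 5/2, 7.6 + 2.1068/2) = Inv-Gamma(12.50, 8.65340).
Mode = β/(α+1) = 8.65340/13.50 = 0.6410.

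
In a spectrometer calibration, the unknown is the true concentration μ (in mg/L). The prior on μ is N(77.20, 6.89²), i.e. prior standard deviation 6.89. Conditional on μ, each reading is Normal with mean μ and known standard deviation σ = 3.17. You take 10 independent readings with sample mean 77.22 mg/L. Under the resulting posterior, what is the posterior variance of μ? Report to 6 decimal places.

0.984059

For Normal data with known variance σ², a Normal(μ₀, σ₀²) prior on μ is conjugate. Posterior precision = 1/σ₀² + n/σ²; posterior mean is the precision-weighted average of μ₀ and x̄.
σ₀² = 6.89² = 47.4721, σ² = 3.17² = 10.0489; σ² + n·σ₀² = 10.0489 + 10·47.4721 = 484.7699.
Posterior precision = 1/σ₀² + n/σ² = 1/47.4721 + 10/10.0489 = (σ² + n·σ₀²)/(σ₀²σ²) = 484.7699/(47.4721·10.0489); posterior variance σₙ² = σ₀²σ²/(σ² + n·σ₀²) = 47.4721·10.0489/484.7699 = 0.984059.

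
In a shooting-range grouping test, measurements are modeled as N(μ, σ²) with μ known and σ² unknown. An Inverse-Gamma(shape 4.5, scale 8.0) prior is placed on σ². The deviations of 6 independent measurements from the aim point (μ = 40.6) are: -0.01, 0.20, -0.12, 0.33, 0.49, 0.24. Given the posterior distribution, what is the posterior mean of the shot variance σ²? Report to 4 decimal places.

With known mean μ and an Inverse-Gamma(α, β) prior on σ², the Normal likelihood is conjugate: posterior is Inv-Gamma(α + n/2, β + Σ(xᵢ−μ)²/2).
Σ(xᵢ−μ)² = (-0.01)² + (0.20)² + (-0.12)² + (0.33)² + (0.49)² + (0.24)² = 0.4611.
Posterior: Inv-Gamma(4.5 + 6/2, 8.0 + 0.4611/2) = Inv-Gamma(7.50, 8.23055).
E[σ²|data] = β/(α−1) = 8.23055/6.50 = 1.2662.

1.2662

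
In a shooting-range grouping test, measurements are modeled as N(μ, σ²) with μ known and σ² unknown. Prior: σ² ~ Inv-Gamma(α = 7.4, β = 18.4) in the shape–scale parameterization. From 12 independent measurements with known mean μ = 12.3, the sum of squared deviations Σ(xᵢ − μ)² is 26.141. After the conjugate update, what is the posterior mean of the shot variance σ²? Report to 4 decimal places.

2.5379

With known mean μ and an Inverse-Gamma(α, β) prior on σ², the Normal likelihood is conjugate: posterior is Inv-Gamma(α + n/2, β + Σ(xᵢ−μ)²/2).
Posterior: Inv-Gamma(7.4 + 12/2, 18.4 + 26.141/2) = Inv-Gamma(13.40, 31.4705).
E[σ²|data] = β/(α−1) = 31.4705/12.40 = 2.5379.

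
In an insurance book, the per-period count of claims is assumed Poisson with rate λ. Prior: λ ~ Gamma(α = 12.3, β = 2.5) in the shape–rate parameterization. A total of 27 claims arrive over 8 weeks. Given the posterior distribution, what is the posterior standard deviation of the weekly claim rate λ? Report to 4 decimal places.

0.5970

With a Gamma(shape α, rate β) prior, the Poisson likelihood is conjugate: the posterior is Gamma(α + ΣXᵢ, β + n).
Posterior: Gamma(α+S, β+n) = Gamma(12.3+27, 2.5+8) = Gamma(39.3, 10.5).
SD = √α/β = √39.3/10.5 = 0.5970.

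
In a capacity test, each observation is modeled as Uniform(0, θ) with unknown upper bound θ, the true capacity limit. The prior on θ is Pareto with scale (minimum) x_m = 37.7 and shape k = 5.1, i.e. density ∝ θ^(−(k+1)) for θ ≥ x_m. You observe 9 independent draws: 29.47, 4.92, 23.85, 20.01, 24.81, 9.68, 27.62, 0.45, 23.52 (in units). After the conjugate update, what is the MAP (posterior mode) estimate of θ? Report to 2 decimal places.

37.70

A Pareto(scale x_m, shape k) prior on the upper bound θ of Uniform(0, θ) is conjugate: posterior is Pareto(max(x_m, max xᵢ), k + n).
Sample maximum = 29.47; prior scale x_m = 37.7 → posterior scale = max = 37.70.
Posterior shape = 5.1 + 9 = 14.1.
The Pareto density is decreasing on [x_m, ∞), so the mode is x_m = 37.70.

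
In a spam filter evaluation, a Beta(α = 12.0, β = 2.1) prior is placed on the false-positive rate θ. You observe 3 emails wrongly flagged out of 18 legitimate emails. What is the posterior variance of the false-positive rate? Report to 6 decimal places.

The Beta prior is conjugate to a Binomial/Bernoulli likelihood; the update adds successes to α and failures to β.
Posterior: Beta(α+k, β+n−k) = Beta(12.0+3, 2.1+15) = Beta(15.0, 17.1).
Var = αβ/((α+β)²(α+β+1)) = 15.0·17.1/(32.1²·33.1) = 0.007521.

0.007521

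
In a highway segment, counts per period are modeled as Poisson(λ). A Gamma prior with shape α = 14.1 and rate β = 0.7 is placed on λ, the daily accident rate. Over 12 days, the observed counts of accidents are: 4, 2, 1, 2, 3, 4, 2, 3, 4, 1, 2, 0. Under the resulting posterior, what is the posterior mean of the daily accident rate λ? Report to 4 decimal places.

3.3150

With a Gamma(shape α, rate β) prior, the Poisson likelihood is conjugate: the posterior is Gamma(α + ΣXᵢ, β + n).
Sum of counts S = 28 over n = 12 days.
Posterior: Gamma(α+S, β+n) = Gamma(14.1+28, 0.7+12) = Gamma(42.1, 12.7).
Posterior mean = α/β = 42.1/12.7 = 3.3150.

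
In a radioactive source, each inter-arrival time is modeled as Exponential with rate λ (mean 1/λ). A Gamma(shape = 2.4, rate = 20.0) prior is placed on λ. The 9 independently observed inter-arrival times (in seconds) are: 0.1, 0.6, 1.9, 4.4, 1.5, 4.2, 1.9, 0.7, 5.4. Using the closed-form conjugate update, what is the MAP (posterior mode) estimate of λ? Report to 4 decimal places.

With a Gamma(shape α, rate β) prior on the exponential rate λ, the posterior after n observations with total T = Σxᵢ is Gamma(α+n, β+T).
Sum of observations T = 20.7 seconds; n = 9.
Posterior: Gamma(2.4+9, 20.0+20.7) = Gamma(11.4, 40.7).
Mode = (α−1)/β = 0.2555.

0.2555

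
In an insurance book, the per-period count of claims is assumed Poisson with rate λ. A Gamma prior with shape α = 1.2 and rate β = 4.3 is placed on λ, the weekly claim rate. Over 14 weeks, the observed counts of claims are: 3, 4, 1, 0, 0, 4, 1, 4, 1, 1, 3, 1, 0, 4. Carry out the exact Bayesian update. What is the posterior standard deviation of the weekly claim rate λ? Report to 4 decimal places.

0.2902

With a Gamma(shape α, rate β) prior, the Poisson likelihood is conjugate: the posterior is Gamma(α + ΣXᵢ, β + n).
Sum of counts S = 27 over n = 14 weeks.
Posterior: Gamma(α+S, β+n) = Gamma(1.2+27, 4.3+14) = Gamma(28.2, 18.3).
SD = √α/β = √28.2/18.3 = 0.2902.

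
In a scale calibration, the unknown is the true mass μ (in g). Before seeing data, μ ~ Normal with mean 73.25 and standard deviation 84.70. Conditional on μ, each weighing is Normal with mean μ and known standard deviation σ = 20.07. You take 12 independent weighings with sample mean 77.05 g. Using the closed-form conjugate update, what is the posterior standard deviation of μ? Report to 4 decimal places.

For Normal data with known variance σ², a Normal(μ₀, σ₀²) prior on μ is conjugate. Posterior precision = 1/σ₀² + n/σ²; posterior mean is the precision-weighted average of μ₀ and x̄.
σ₀² = 84.70² = 7174.09, σ² = 20.07² = 402.8049; σ² + n·σ₀² = 402.8049 + 12·7174.09 = 86491.8849.
Posterior precision = 1/σ₀² + n/σ² = 1/7174.09 + 12/402.8049 = (σ² + n·σ₀²)/(σ₀²σ²) = 86491.8849/(7174.09·402.8049); posterior variance σₙ² = σ₀²σ²/(σ² + n·σ₀²) = 7174.09·402.8049/86491.8849 = 33.410748.
Posterior SD = √σₙ² = √(7174.09·402.8049/86491.8849) = 5.7802.

5.7802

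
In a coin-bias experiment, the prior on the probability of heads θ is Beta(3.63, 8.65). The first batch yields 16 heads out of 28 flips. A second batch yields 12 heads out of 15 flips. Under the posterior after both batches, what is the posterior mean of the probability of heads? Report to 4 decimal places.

0.5722

The Beta prior is conjugate to a Binomial/Bernoulli likelihood; the update adds successes to α and failures to β.
After batch 1: Beta(3.63+16, 8.65+12) = Beta(19.63, 20.65).
After batch 2: Beta(19.63+12, 20.65+3) = Beta(31.63, 23.65).
Posterior mean = α/(α+β) = 31.63/55.28 = 0.5722.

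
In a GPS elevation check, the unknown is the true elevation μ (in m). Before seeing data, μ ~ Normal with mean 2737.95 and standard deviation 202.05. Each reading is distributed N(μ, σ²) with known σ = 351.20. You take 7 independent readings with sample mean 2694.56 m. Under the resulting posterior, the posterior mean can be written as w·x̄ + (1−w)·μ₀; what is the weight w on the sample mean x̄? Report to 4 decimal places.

For Normal data with known variance σ², a Normal(μ₀, σ₀²) prior on μ is conjugate. Posterior precision = 1/σ₀² + n/σ²; posterior mean is the precision-weighted average of μ₀ and x̄.
σ₀² = 202.05² = 40824.2025, σ² = 351.20² = 123341.44. Prior precision 1/σ₀² = 1/40824.2025; data precision n/σ² = 7/123341.44.
w = (n/σ²)/(1/σ₀² + n/σ²) = n·σ₀²/(σ² + n·σ₀²) = 7·40824.2025/(123341.44 + 7·40824.2025) = 285769.4175/409110.8575 = 0.6985.

0.6985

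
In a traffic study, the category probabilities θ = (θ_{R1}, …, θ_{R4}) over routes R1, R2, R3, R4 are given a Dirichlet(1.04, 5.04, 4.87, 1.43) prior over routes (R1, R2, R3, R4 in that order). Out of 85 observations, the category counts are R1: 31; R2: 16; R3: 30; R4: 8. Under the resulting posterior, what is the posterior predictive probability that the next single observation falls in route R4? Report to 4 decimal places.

0.0968

The Dirichlet prior is conjugate to the Multinomial likelihood: each posterior αⱼ = prior αⱼ + observed count nⱼ.
Posterior concentration: (32.04, 21.04, 34.87, 9.43), total = 97.38.
P(next = R4 | data) = α_{R4}/Σα = 0.0968.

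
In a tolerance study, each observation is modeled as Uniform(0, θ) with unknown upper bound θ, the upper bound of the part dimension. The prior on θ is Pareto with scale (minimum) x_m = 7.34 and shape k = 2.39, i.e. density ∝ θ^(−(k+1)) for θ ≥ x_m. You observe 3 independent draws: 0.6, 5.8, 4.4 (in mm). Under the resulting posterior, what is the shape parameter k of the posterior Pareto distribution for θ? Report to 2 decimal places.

A Pareto(scale x_m, shape k) prior on the upper bound θ of Uniform(0, θ) is conjugate: posterior is Pareto(max(x_m, max xᵢ), k + n).
Sample maximum = 5.8; prior scale x_m = 7.34 → posterior scale = max = 7.34.
Posterior shape = 2.39 + 3 = 5.39.
Posterior shape k = 5.39.

5.39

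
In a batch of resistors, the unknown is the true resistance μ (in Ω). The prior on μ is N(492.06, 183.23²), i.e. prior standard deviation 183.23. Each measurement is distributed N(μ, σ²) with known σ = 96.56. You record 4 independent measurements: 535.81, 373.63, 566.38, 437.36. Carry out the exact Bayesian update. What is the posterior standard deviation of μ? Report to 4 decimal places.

For Normal data with known variance σ², a Normal(μ₀, σ₀²) prior on μ is conjugate. Posterior precision = 1/σ₀² + n/σ²; posterior mean is the precision-weighted average of μ₀ and x̄.
σ₀² = 183.23² = 33573.2329, σ² = 96.56² = 9323.8336; σ² + n·σ₀² = 9323.8336 + 4·33573.2329 = 143616.7652.
Posterior precision = 1/σ₀² + n/σ² = 1/33573.2329 + 4/9323.8336 = (σ² + n·σ₀²)/(σ₀²σ²) = 143616.7652/(33573.2329·9323.8336); posterior variance σₙ² = σ₀²σ²/(σ² + n·σ₀²) = 33573.2329·9323.8336/143616.7652 = 2179.628796.
Posterior SD = √σₙ² = √(33573.2329·9323.8336/143616.7652) = 46.6865.

46.6865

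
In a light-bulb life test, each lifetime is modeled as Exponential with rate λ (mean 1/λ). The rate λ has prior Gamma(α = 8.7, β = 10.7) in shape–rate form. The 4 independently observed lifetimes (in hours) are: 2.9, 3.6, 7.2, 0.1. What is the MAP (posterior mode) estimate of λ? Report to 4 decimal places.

0.4776

With a Gamma(shape α, rate β) prior on the exponential rate λ, the posterior after n observations with total T = Σxᵢ is Gamma(α+n, β+T).
Sum of observations T = 13.8 hours; n = 4.
Posterior: Gamma(8.7+4, 10.7+13.8) = Gamma(12.7, 24.5).
Mode = (α−1)/β = 0.4776.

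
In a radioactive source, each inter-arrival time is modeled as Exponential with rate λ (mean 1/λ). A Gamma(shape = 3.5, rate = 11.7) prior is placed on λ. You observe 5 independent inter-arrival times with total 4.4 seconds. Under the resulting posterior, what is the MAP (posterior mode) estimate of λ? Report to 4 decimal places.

With a Gamma(shape α, rate β) prior on the exponential rate λ, the posterior after n observations with total T = Σxᵢ is Gamma(α+n, β+T).
Posterior: Gamma(3.5+5, 11.7+4.4) = Gamma(8.5, 16.1).
Mode = (α−1)/β = 0.4658.

0.4658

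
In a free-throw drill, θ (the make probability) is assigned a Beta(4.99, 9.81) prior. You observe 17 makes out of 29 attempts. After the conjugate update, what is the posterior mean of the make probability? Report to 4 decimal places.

The Beta prior is conjugate to a Binomial/Bernoulli likelihood; the update adds successes to α and failures to β.
Posterior: Beta(α+k, β+n−k) = Beta(4.99+17, 9.81+12) = Beta(21.99, 21.81).
Posterior mean = α/(α+β) = 21.99/43.80 = 0.5021.

0.5021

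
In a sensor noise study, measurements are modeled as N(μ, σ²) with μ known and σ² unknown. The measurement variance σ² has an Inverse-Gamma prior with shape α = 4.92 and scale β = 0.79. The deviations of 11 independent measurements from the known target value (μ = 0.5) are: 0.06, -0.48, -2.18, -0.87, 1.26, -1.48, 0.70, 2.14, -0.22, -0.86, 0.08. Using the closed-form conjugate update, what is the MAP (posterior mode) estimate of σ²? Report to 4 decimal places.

0.7428

With known mean μ and an Inverse-Gamma(α, β) prior on σ², the Normal likelihood is conjugate: posterior is Inv-Gamma(α + n/2, β + Σ(xᵢ−μ)²/2).
Σ(xᵢ−μ)² = (0.06)² + (-0.48)² + (-2.18)² + (-0.87)² + (1.26)² + (-1.48)² + (0.70)² + (2.14)² + (-0.22)² + (-0.86)² + (0.08)² = 15.3853.
Posterior: Inv-Gamma(4.92 + 11/2, 0.79 + 15.3853/2) = Inv-Gamma(10.42, 8.48265).
Mode = β/(α+1) = 8.48265/11.42 = 0.7428.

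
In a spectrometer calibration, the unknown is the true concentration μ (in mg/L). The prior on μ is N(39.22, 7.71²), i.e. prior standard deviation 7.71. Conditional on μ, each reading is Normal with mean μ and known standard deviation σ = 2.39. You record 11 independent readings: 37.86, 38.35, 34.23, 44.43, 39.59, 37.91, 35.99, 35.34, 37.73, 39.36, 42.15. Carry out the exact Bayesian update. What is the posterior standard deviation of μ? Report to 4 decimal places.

For Normal data with known variance σ², a Normal(μ₀, σ₀²) prior on μ is conjugate. Posterior precision = 1/σ₀² + n/σ²; posterior mean is the precision-weighted average of μ₀ and x̄.
σ₀² = 7.71² = 59.4441, σ² = 2.39² = 5.7121; σ² + n·σ₀² = 5.7121 + 11·59.4441 = 659.5972.
Posterior precision = 1/σ₀² + n/σ² = 1/59.4441 + 11/5.7121 = (σ² + n·σ₀²)/(σ₀²σ²) = 659.5972/(59.4441·5.7121); posterior variance σₙ² = σ₀²σ²/(σ² + n·σ₀²) = 59.4441·5.7121/659.5972 = 0.514785.
Posterior SD = √σₙ² = √(59.4441·5.7121/659.5972) = 0.7175.

0.7175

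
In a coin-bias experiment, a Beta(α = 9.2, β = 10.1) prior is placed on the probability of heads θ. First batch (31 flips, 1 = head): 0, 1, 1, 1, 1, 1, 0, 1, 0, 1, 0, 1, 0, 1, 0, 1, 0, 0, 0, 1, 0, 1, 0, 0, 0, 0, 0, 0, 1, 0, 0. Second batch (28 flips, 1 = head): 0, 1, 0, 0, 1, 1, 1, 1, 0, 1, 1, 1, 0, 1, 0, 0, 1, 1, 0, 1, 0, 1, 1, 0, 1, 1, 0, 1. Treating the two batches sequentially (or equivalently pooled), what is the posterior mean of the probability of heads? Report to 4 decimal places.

0.5006

The Beta prior is conjugate to a Binomial/Bernoulli likelihood; the update adds successes to α and failures to β.
After batch 1: Beta(9.2+13, 10.1+18) = Beta(22.2, 28.1).
After batch 2: Beta(22.2+17, 28.1+11) = Beta(39.2, 39.1).
Posterior mean = α/(α+β) = 39.2/78.3 = 0.5006.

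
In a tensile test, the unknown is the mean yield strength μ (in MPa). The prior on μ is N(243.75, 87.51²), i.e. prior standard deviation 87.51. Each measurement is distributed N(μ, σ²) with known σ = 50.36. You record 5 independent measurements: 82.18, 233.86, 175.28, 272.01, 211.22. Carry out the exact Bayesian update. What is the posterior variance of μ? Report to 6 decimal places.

For Normal data with known variance σ², a Normal(μ₀, σ₀²) prior on μ is conjugate. Posterior precision = 1/σ₀² + n/σ²; posterior mean is the precision-weighted average of μ₀ and x̄.
σ₀² = 87.51² = 7658.0001, σ² = 50.36² = 2536.1296; σ² + n·σ₀² = 2536.1296 + 5·7658.0001 = 40826.1301.
Posterior precision = 1/σ₀² + n/σ² = 1/7658.0001 + 5/2536.1296 = (σ² + n·σ₀²)/(σ₀²σ²) = 40826.1301/(7658.0001·2536.1296); posterior variance σₙ² = σ₀²σ²/(σ² + n·σ₀²) = 7658.0001·2536.1296/40826.1301 = 475.716917.

475.716917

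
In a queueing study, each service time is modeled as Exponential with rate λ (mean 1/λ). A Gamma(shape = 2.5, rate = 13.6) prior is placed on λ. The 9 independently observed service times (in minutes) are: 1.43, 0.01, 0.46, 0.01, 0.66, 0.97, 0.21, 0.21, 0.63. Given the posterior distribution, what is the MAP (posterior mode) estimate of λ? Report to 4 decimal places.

0.5772

With a Gamma(shape α, rate β) prior on the exponential rate λ, the posterior after n observations with total T = Σxᵢ is Gamma(α+n, β+T).
Sum of observations T = 4.59 minutes; n = 9.
Posterior: Gamma(2.5+9, 13.6+4.59) = Gamma(11.5, 18.19).
Mode = (α−1)/β = 0.5772.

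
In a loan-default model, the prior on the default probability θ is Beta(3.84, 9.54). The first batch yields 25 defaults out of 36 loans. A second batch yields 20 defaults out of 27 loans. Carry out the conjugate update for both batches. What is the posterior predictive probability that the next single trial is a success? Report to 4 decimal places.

The Beta prior is conjugate to a Binomial/Bernoulli likelihood; the update adds successes to α and failures to β.
After batch 1: Beta(3.84+25, 9.54+11) = Beta(28.84, 20.54).
After batch 2: Beta(28.84+20, 20.54+7) = Beta(48.84, 27.54).
For a single future Bernoulli trial, P(success | data) = α/(α+β) = 0.6394.

0.6394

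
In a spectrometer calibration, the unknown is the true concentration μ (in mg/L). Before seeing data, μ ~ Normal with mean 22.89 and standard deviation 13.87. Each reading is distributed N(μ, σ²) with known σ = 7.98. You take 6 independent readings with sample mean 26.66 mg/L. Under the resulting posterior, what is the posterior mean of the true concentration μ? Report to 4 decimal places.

For Normal data with known variance σ², a Normal(μ₀, σ₀²) prior on μ is conjugate. Posterior precision = 1/σ₀² + n/σ²; posterior mean is the precision-weighted average of μ₀ and x̄.
n·x̄ = 6·26.66 = 159.96.
σ₀² = 13.87² = 192.3769, σ² = 7.98² = 63.6804; σ² + n·σ₀² = 63.6804 + 6·192.3769 = 1217.9418.
Posterior mean = (μ₀/σ₀² + n·x̄/σ²)/(1/σ₀² + n/σ²) = (σ²·μ₀ + σ₀²·n·x̄)/(σ² + n·σ₀²) = (63.6804·22.89 + 192.3769·159.96)/1217.9418 = 32230.25328/1217.9418 = 26.4629.

26.4629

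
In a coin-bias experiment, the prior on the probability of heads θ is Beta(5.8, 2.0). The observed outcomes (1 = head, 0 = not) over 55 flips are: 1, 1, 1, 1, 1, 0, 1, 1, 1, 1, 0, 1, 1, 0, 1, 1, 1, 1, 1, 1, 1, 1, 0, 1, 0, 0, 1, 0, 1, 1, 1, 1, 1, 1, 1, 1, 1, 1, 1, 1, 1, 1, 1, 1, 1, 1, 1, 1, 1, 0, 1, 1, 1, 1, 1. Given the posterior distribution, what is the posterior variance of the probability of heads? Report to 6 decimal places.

The Beta prior is conjugate to a Binomial/Bernoulli likelihood; the update adds successes to α and failures to β.
Posterior: Beta(α+k, β+n−k) = Beta(5.8+47, 2.0+8) = Beta(52.8, 10.0).
Var = αβ/((α+β)²(α+β+1)) = 52.8·10.0/(62.8²·63.8) = 0.002098.

0.002098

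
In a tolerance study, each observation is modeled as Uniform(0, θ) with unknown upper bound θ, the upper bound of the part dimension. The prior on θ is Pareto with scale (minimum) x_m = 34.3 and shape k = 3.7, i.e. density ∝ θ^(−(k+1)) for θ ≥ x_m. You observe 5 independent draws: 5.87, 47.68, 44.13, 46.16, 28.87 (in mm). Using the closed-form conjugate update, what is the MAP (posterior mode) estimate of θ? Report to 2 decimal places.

A Pareto(scale x_m, shape k) prior on the upper bound θ of Uniform(0, θ) is conjugate: posterior is Pareto(max(x_m, max xᵢ), k + n).
Sample maximum = 47.68; prior scale x_m = 34.3 → posterior scale = max = 47.68.
Posterior shape = 3.7 + 5 = 8.7.
The Pareto density is decreasing on [x_m, ∞), so the mode is x_m = 47.68.

47.68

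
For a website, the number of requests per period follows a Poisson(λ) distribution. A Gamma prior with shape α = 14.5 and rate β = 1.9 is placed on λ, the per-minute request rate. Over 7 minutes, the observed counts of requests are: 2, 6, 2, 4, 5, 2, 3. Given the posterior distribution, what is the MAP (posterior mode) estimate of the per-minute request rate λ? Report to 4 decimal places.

With a Gamma(shape α, rate β) prior, the Poisson likelihood is conjugate: the posterior is Gamma(α + ΣXᵢ, β + n).
Sum of counts S = 24 over n = 7 minutes.
Posterior: Gamma(α+S, β+n) = Gamma(14.5+24, 1.9+7) = Gamma(38.5, 8.9).
Mode of Gamma(α,β) for α≥1 is (α−1)/β = 37.5/8.9 = 4.2135.

4.2135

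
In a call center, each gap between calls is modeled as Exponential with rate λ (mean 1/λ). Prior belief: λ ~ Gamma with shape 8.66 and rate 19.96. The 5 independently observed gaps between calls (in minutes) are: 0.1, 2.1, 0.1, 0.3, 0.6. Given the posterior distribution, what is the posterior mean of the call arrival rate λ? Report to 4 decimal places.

0.5898

With a Gamma(shape α, rate β) prior on the exponential rate λ, the posterior after n observations with total T = Σxᵢ is Gamma(α+n, β+T).
Sum of observations T = 3.2 minutes; n = 5.
Posterior: Gamma(8.66+5, 19.96+3.2) = Gamma(13.66, 23.16).
Posterior mean of λ = α/β = 13.66/23.16 = 0.5898.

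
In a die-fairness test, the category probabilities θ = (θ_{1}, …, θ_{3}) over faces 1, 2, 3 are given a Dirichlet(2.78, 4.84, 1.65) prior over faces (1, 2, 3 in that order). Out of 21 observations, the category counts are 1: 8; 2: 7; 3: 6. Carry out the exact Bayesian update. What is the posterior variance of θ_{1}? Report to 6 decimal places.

0.007333

The Dirichlet prior is conjugate to the Multinomial likelihood: each posterior αⱼ = prior αⱼ + observed count nⱼ.
Posterior concentration: (10.78, 11.84, 7.65), total = 30.27.
Var[θ_j] = α_j(Σα−α_j)/((Σα)²(Σα+1)) = 10.78·19.49/(30.27²·31.27) = 0.007333.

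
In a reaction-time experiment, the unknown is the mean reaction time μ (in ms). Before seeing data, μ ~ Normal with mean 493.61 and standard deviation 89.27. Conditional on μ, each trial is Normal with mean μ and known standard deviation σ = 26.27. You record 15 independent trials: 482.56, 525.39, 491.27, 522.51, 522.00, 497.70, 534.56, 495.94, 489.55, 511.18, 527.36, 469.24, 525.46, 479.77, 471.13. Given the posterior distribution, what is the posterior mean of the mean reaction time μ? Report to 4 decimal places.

For Normal data with known variance σ², a Normal(μ₀, σ₀²) prior on μ is conjugate. Posterior precision = 1/σ₀² + n/σ²; posterior mean is the precision-weighted average of μ₀ and x̄.
Σxᵢ = 482.56 + 525.39 + 491.27 + 522.51 + 522.00 + 497.70 + 534.56 + 495.94 + 489.55 + 511.18 + 527.36 + 469.24 + 525.46 + 479.77 + 471.13 = 7545.62, so n·x̄ = 7545.62.
σ₀² = 89.27² = 7969.1329, σ² = 26.27² = 690.1129; σ² + n·σ₀² = 690.1129 + 15·7969.1329 = 120227.1064.
Posterior mean = (μ₀/σ₀² + n·x̄/σ²)/(1/σ₀² + n/σ²) = (σ²·μ₀ + σ₀²·n·x̄)/(σ² + n·σ₀²) = (690.1129·493.61 + 7969.1329·7545.62)/120227.1064 = 60472695.221467/120227.1064 = 502.9872.

502.9872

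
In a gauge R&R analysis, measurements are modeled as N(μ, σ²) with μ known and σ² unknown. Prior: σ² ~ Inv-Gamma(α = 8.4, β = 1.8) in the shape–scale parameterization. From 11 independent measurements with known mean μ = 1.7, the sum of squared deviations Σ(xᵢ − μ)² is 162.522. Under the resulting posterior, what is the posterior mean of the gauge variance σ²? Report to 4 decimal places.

With known mean μ and an Inverse-Gamma(α, β) prior on σ², the Normal likelihood is conjugate: posterior is Inv-Gamma(α + n/2, β + Σ(xᵢ−μ)²/2).
Posterior: Inv-Gamma(8.4 + 11/2, 1.8 + 162.522/2) = Inv-Gamma(13.90, 83.0610).
E[σ²|data] = β/(α−1) = 83.0610/12.90 = 6.4388.

6.4388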